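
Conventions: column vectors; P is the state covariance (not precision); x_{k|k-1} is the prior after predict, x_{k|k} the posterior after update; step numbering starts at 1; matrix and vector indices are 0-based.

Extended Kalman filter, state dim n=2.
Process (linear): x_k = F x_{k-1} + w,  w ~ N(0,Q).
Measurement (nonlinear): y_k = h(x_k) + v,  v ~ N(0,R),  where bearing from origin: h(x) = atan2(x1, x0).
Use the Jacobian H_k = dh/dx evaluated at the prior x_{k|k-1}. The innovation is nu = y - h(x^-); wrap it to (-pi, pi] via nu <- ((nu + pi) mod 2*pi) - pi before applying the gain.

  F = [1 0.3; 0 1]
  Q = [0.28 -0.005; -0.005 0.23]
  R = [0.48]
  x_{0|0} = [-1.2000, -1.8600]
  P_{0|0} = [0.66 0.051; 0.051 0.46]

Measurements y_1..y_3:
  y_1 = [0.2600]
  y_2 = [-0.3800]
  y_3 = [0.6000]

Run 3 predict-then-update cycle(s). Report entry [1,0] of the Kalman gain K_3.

step 1: x^-=[-1.7580, -1.8600]  P^-=[1.0120 0.1840; 0.1840 0.6900]  H_jac=[0.2840 -0.2684]  S=[0.5833]  K=[0.4080; -0.2279]  nu=[2.5880]  x^+=[-0.7020, -2.4499]  P^+=[0.9149 0.2382; 0.2382 0.6597]
step 2: x^-=[-1.4370, -2.4499]  P^-=[1.3972 0.4312; 0.4312 0.8897]  H_jac=[0.3037 -0.1781]  S=[0.5905]  K=[0.5886; -0.0467]  nu=[1.7213]  x^+=[-0.4239, -2.5302]  P^+=[1.1927 0.4474; 0.4474 0.8884]
step 3: x^-=[-1.1829, -2.5302]  P^-=[1.8210 0.7089; 0.7089 1.1184]  H_jac=[0.3243 -0.1516]  S=[0.6275]  K=[0.7699; 0.0961]  nu=[2.6081]  x^+=[0.8250, -2.2795]  P^+=[1.4491 0.6624; 0.6624 1.1126]

K[1,0] = 0.0961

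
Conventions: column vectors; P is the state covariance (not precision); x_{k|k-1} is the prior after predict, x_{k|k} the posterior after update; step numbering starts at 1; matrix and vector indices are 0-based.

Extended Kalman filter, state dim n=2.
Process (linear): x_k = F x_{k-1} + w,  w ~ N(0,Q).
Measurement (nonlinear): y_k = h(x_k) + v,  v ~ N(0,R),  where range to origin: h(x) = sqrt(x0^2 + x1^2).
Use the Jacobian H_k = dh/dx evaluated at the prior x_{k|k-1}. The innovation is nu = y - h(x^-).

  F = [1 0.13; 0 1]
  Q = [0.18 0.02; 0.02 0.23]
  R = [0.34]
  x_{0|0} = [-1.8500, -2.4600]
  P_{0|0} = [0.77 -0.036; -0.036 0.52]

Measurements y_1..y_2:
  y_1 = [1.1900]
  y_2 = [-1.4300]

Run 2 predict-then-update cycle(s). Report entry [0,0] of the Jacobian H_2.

step 1: x^-=[-2.1698, -2.4600]  P^-=[0.9494 0.0516; 0.0516 0.7500]  H_jac=[-0.6615 -0.7500]  S=[1.2285]  K=[-0.5427; -0.4856]  nu=[-2.0902]  x^+=[-1.0354, -1.4449]  P^+=[0.5876 -0.2722; -0.2722 0.4603]
step 2: x^-=[-1.2232, -1.4449]  P^-=[0.7046 -0.1924; -0.1924 0.6903]  H_jac=[-0.6461 -0.7632]  S=[0.8465]  K=[-0.3644; -0.4755]  nu=[-3.3231]  x^+=[-0.0124, 0.1353]  P^+=[0.5922 -0.3390; -0.3390 0.4988]

H_jac[0,0] = -0.6461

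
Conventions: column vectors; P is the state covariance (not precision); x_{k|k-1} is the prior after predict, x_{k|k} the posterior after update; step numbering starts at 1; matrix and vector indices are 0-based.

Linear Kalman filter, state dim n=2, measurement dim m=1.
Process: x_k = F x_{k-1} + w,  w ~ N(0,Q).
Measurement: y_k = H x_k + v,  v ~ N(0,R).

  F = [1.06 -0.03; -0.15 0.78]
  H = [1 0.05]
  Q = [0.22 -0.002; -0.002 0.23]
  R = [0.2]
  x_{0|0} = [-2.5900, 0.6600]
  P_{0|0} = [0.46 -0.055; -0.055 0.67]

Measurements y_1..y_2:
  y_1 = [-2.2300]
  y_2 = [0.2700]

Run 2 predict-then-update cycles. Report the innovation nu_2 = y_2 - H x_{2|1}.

innov = [2.7651]

step 1: x^-=[-2.7652, 0.9033]  P^-=[0.7410 -0.1365; -0.1365 0.6608]  S=[0.9290]  K=[0.7903; -0.1114]  nu=[0.4900]  x^+=[-2.3779, 0.8487]  P^+=[0.1608 -0.0547; -0.0547 0.6493]
step 2: x^-=[-2.5461, 1.0187]  P^-=[0.4047 -0.0883; -0.0883 0.6415]  S=[0.5975]  K=[0.6700; -0.0941]  nu=[2.7651]  x^+=[-0.6935, 0.7586]  P^+=[0.1365 -0.0506; -0.0506 0.6362]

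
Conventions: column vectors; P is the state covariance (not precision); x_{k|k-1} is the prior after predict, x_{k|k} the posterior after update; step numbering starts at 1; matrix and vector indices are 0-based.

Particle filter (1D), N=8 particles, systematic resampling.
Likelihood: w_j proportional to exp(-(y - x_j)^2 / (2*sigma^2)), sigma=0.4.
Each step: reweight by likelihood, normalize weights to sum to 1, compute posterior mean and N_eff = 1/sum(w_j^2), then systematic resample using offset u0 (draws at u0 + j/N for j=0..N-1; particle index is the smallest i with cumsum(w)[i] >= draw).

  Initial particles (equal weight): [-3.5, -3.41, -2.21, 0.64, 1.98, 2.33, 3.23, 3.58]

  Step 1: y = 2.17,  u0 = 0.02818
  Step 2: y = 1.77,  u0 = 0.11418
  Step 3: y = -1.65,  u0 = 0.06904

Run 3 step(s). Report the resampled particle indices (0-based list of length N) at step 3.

resampled_idx = [0, 0, 1, 2, 2, 3, 4, 4]

step 1: w=[0.0000, 0.0000, 0.0000, 0.0004, 0.4831, 0.4993, 0.0161, 0.0011]  mean=2.1762  Neff=2.0706  idx=[4, 4, 4, 4, 5, 5, 5, 5]
step 2: w=[0.1747, 0.1747, 0.1747, 0.1747, 0.0753, 0.0753, 0.0753, 0.0753]  mean=2.0854  Neff=6.9068  idx=[0, 1, 2, 2, 3, 4, 6, 7]
step 3: w=[0.2000, 0.2000, 0.2000, 0.2000, 0.2000, 0.0000, 0.0000, 0.0000]  mean=1.9801  Neff=5.0015  idx=[0, 0, 1, 2, 2, 3, 4, 4]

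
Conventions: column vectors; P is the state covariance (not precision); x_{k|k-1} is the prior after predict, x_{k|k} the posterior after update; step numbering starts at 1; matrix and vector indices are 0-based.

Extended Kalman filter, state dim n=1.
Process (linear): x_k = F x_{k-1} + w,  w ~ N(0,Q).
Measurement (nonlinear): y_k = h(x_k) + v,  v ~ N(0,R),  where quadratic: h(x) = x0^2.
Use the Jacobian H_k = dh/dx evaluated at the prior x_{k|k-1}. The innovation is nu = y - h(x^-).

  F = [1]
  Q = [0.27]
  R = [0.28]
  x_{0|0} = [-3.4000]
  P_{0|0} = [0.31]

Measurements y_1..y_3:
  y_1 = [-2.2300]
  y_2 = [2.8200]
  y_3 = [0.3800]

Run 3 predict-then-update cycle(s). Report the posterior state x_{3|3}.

step 1: x^-=[-3.4000]  P^-=[0.5800]  H_jac=[-6.8000]  S=[27.0992]  K=[-0.1455]  nu=[-13.7900]  x^+=[-1.3930]  P^+=[0.0060]
step 2: x^-=[-1.3930]  P^-=[0.2760]  H_jac=[-2.7860]  S=[2.4222]  K=[-0.3174]  nu=[0.8795]  x^+=[-1.6722]  P^+=[0.0319]
step 3: x^-=[-1.6722]  P^-=[0.3019]  H_jac=[-3.3444]  S=[3.6568]  K=[-0.2761]  nu=[-2.4163]  x^+=[-1.0050]  P^+=[0.0231]

x_post = [-1.0050]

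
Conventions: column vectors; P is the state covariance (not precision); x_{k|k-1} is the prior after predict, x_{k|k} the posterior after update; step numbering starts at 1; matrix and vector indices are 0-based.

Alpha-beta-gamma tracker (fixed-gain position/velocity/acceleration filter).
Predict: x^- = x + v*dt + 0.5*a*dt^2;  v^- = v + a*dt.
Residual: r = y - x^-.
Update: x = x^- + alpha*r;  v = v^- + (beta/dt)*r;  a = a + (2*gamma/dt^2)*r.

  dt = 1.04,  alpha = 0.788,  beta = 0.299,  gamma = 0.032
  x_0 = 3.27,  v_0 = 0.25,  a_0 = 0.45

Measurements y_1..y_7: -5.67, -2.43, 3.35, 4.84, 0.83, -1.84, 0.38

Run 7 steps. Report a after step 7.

step 1: x_pred=3.7734  r=-9.4434  x^+=-3.6680  v^+=-1.9970  a^+=-0.1088
step 2: x_pred=-5.8037  r=3.3737  x^+=-3.1452  v^+=-1.1402  a^+=0.0908
step 3: x_pred=-4.2819  r=7.6319  x^+=1.7320  v^+=1.1485  a^+=0.5424
step 4: x_pred=3.2198  r=1.6202  x^+=4.4965  v^+=2.1784  a^+=0.6383
step 5: x_pred=7.1073  r=-6.2773  x^+=2.1608  v^+=1.0375  a^+=0.2669
step 6: x_pred=3.3841  r=-5.2241  x^+=-0.7325  v^+=-0.1869  a^+=-0.0423
step 7: x_pred=-0.9497  r=1.3297  x^+=0.0981  v^+=0.1515  a^+=0.0364

a_post = 0.0364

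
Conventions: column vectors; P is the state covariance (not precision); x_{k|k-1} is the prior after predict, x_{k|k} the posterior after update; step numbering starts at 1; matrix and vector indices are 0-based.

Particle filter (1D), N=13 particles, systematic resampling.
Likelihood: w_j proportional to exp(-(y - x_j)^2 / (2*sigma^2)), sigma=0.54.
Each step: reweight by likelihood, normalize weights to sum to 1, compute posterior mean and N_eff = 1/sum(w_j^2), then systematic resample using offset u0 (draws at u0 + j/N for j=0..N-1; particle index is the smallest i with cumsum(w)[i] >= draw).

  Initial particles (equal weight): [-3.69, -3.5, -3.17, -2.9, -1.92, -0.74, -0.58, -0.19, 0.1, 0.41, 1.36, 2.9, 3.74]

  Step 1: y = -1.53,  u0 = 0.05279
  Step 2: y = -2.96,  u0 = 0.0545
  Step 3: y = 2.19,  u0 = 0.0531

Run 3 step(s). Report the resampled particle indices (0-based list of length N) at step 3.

resampled_idx = [0, 1, 2, 3, 4, 5, 6, 7, 8, 9, 10, 11, 12]

step 1: w=[0.0002, 0.0009, 0.0069, 0.0279, 0.5366, 0.2389, 0.1482, 0.0320, 0.0073, 0.0011, 0.0000, 0.0000, 0.0000]  mean=-1.4046  Neff=2.7113  idx=[4, 4, 4, 4, 4, 4, 4, 5, 5, 5, 6, 6, 7]
step 2: w=[0.1428, 0.1428, 0.1428, 0.1428, 0.1428, 0.1428, 0.1428, 0.0002, 0.0002, 0.0002, 0.0001, 0.0001, 0.0000]  mean=-1.9192  Neff=7.0098  idx=[0, 0, 1, 1, 2, 3, 3, 4, 4, 5, 5, 6, 6]
step 3: w=[0.0769, 0.0769, 0.0769, 0.0769, 0.0769, 0.0769, 0.0769, 0.0769, 0.0769, 0.0769, 0.0769, 0.0769, 0.0769]  mean=-1.9200  Neff=13.0000  idx=[0, 1, 2, 3, 4, 5, 6, 7, 8, 9, 10, 11, 12]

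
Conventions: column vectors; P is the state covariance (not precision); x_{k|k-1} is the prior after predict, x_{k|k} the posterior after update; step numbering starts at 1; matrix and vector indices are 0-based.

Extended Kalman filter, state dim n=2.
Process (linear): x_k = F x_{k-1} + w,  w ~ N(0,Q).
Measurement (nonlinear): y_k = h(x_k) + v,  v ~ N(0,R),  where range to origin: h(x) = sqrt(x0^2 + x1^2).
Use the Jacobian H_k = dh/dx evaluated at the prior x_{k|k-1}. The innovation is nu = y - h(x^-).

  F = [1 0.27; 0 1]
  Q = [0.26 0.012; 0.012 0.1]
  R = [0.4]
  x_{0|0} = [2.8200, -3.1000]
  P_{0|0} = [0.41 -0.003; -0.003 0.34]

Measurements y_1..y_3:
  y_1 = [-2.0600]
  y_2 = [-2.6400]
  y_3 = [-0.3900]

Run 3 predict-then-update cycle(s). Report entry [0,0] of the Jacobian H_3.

H_jac[0,0] = 0.9265

step 1: x^-=[1.9830, -3.1000]  P^-=[0.6932 0.1008; 0.1008 0.4400]  H_jac=[0.5389 -0.8424]  S=[0.8220]  K=[0.3511; -0.3848]  nu=[-5.7400]  x^+=[-0.0323, -0.8910]  P^+=[0.5918 0.2119; 0.2119 0.3183]
step 2: x^-=[-0.2729, -0.8910]  P^-=[0.9894 0.3098; 0.3098 0.4183]  H_jac=[-0.2929 -0.9562]  S=[1.0407]  K=[-0.5630; -0.4714]  nu=[-3.5719]  x^+=[1.7382, 0.7929]  P^+=[0.6595 0.0335; 0.0335 0.1869]
step 3: x^-=[1.9523, 0.7929]  P^-=[0.9513 0.0960; 0.0960 0.2869]  H_jac=[0.9265 0.3763]  S=[1.3241]  K=[0.6929; 0.1487]  nu=[-2.4972]  x^+=[0.2221, 0.4215]  P^+=[0.3156 -0.0404; -0.0404 0.2577]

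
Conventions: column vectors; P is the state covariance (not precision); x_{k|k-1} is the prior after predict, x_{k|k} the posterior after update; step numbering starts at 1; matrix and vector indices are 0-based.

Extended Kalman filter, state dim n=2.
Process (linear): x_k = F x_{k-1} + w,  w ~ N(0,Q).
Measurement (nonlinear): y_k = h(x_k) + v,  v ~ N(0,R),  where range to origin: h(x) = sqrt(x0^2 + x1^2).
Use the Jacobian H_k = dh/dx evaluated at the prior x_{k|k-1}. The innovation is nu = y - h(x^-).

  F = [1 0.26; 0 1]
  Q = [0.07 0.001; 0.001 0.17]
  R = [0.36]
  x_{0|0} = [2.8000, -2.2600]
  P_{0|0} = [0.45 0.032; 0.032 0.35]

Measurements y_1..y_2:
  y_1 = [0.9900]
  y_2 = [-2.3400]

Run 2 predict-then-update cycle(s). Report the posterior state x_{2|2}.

step 1: x^-=[2.2124, -2.2600]  P^-=[0.5603 0.1240; 0.1240 0.5200]  H_jac=[0.6995 -0.7146]  S=[0.7757]  K=[0.3910; -0.3672]  nu=[-2.1726]  x^+=[1.3628, -1.4622]  P^+=[0.4417 0.2354; 0.2354 0.4154]
step 2: x^-=[0.9826, -1.4622]  P^-=[0.6622 0.3444; 0.3444 0.5854]  H_jac=[0.5578 -0.8300]  S=[0.6504]  K=[0.1284; -0.4517]  nu=[-4.1017]  x^+=[0.4561, 0.3905]  P^+=[0.6514 0.3821; 0.3821 0.4527]

x_post = [0.4561, 0.3905]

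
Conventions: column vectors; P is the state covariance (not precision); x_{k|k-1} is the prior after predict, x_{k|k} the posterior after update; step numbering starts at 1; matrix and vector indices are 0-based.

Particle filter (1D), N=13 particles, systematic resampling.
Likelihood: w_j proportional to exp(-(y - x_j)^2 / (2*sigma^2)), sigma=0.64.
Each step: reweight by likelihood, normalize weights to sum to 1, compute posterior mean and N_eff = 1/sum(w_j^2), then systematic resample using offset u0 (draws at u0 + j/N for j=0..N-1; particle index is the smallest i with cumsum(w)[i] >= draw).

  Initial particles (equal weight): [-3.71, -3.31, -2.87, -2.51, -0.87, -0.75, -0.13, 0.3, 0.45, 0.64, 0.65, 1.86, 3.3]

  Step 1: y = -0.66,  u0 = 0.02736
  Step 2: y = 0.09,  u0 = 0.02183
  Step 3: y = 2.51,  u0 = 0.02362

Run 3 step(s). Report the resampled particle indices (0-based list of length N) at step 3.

step 1: w=[0.0000, 0.0001, 0.0007, 0.0044, 0.2736, 0.2859, 0.2049, 0.0937, 0.0642, 0.0367, 0.0355, 0.0001, 0.0000]  mean=-0.3888  Neff=4.6694  idx=[4, 4, 4, 4, 5, 5, 5, 6, 6, 6, 7, 8, 9]
step 2: w=[0.0412, 0.0412, 0.0412, 0.0412, 0.0536, 0.0536, 0.0536, 0.1195, 0.1195, 0.1195, 0.1201, 0.1082, 0.0876]  mean=-0.1696  Neff=10.8601  idx=[0, 2, 4, 5, 7, 7, 8, 8, 9, 10, 10, 11, 12]
step 3: w=[0.0000, 0.0000, 0.0001, 0.0001, 0.0078, 0.0078, 0.0078, 0.0078, 0.0078, 0.0998, 0.0998, 0.2182, 0.5428]  mean=0.5002  Neff=2.7589  idx=[6, 9, 10, 11, 11, 11, 12, 12, 12, 12, 12, 12, 12]

resampled_idx = [6, 9, 10, 11, 11, 11, 12, 12, 12, 12, 12, 12, 12]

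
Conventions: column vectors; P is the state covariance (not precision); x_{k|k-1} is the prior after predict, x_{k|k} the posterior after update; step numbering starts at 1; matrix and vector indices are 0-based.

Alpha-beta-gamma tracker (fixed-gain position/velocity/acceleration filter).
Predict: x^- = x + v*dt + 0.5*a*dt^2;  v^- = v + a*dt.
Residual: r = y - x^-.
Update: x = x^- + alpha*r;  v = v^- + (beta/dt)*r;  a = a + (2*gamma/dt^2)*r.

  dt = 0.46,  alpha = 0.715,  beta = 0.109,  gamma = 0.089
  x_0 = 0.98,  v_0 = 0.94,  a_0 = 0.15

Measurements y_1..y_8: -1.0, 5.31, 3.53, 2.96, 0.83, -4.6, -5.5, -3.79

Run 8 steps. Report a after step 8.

step 1: x_pred=1.4283  r=-2.4283  x^+=-0.3079  v^+=0.4336  a^+=-1.8927
step 2: x_pred=-0.3087  r=5.6187  x^+=3.7087  v^+=0.8944  a^+=2.8338
step 3: x_pred=4.4199  r=-0.8899  x^+=3.7836  v^+=1.9871  a^+=2.0853
step 4: x_pred=4.9183  r=-1.9583  x^+=3.5181  v^+=2.4823  a^+=0.4379
step 5: x_pred=4.7063  r=-3.8763  x^+=1.9347  v^+=1.7652  a^+=-2.8228
step 6: x_pred=2.4481  r=-7.0481  x^+=-2.5913  v^+=-1.2034  a^+=-8.7518
step 7: x_pred=-4.0708  r=-1.4292  x^+=-5.0927  v^+=-5.5679  a^+=-9.9540
step 8: x_pred=-8.7070  r=4.9170  x^+=-5.1914  v^+=-8.9816  a^+=-5.8178

a_post = -5.8178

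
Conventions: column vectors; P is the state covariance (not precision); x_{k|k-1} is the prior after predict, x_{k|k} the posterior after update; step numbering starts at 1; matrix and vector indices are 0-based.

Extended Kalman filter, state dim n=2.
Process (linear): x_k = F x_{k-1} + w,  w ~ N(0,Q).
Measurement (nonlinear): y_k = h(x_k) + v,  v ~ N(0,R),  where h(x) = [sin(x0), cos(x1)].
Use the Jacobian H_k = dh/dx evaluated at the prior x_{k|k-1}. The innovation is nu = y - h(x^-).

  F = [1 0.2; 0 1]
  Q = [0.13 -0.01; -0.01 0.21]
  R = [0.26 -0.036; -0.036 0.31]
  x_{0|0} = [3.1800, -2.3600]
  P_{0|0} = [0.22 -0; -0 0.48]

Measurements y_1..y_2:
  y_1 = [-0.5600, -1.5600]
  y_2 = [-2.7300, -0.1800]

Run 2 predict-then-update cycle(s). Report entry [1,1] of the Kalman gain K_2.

step 1: x^-=[2.7080, -2.3600]  P^-=[0.3692 0.0860; 0.0860 0.6900]  H_jac=[-0.9075 0.0000; 0.0000 0.7044]  S=[0.5640 -0.0910; -0.0910 0.6524]  K=[-0.5923 0.0103; -0.0186 0.7424]  nu=[-0.9801, -0.8502]  x^+=[3.2799, -2.9730]  P^+=[0.1701 0.0348; 0.0348 0.3277]
step 2: x^-=[2.6853, -2.9730]  P^-=[0.3271 0.0903; 0.0903 0.5377]  H_jac=[-0.8977 0.0000; 0.0000 0.1678]  S=[0.5236 -0.0496; -0.0496 0.3251]  K=[-0.5646 -0.0395; -0.1304 0.2576]  nu=[-3.1707, 0.8058]  x^+=[4.4435, -2.3518]  P^+=[0.1619 0.0481; 0.0481 0.5039]

K[1,1] = 0.2576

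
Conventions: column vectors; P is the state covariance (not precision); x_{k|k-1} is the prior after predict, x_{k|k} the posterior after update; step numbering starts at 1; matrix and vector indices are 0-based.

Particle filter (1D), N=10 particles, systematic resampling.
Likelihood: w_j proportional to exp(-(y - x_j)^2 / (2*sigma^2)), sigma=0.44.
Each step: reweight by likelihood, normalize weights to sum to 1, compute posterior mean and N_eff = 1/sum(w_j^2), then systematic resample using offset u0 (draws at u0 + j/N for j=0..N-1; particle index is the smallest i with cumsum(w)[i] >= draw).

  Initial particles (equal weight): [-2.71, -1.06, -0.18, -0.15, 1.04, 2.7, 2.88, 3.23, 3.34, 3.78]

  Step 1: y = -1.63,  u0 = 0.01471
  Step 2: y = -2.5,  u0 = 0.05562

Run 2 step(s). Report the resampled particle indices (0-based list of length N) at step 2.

step 1: w=[0.1005, 0.8834, 0.0090, 0.0071, 0.0000, 0.0000, 0.0000, 0.0000, 0.0000, 0.0000]  mean=-1.2115  Neff=1.2649  idx=[0, 1, 1, 1, 1, 1, 1, 1, 1, 1]
step 2: w=[0.9545, 0.0051, 0.0051, 0.0051, 0.0051, 0.0051, 0.0051, 0.0051, 0.0051, 0.0051]  mean=-2.6350  Neff=1.0973  idx=[0, 0, 0, 0, 0, 0, 0, 0, 0, 1]

resampled_idx = [0, 0, 0, 0, 0, 0, 0, 0, 0, 1]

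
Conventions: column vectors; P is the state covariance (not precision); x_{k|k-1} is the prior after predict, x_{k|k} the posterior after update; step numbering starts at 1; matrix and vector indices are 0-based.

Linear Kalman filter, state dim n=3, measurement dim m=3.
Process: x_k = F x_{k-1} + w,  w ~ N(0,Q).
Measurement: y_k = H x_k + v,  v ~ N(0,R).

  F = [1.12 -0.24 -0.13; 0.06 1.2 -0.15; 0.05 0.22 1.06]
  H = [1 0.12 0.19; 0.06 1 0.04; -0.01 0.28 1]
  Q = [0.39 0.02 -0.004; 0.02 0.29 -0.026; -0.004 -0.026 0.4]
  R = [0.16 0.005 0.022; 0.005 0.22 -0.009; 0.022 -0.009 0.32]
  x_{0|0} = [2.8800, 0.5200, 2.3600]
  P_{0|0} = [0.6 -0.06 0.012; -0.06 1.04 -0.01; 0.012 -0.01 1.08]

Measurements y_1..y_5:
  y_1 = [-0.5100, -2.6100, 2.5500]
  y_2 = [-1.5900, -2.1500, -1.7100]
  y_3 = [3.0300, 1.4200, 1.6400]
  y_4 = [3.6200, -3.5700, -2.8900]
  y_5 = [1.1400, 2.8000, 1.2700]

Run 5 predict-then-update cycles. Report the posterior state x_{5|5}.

step 1: x^-=[2.7940, 0.4428, 2.7600]  P^-=[1.2489 -0.2988 -0.1712; -0.2988 1.8088 0.0625; -0.1712 0.0625 1.6606]  S=[1.3610 0.0120 0.1424; 0.0120 2.0043 0.6141; 0.1424 0.6141 2.1627]  K=[0.8850 -0.0709 -0.1618; -0.0609 0.8903 0.0157; 0.0264 -0.1954 0.8305]  nu=[-3.8815, -3.3308, -0.3060]  x^+=[-0.3555, -2.2914, 3.0544]  P^+=[0.1446 -0.0174 -0.0254; -0.0174 0.1989 -0.0602; -0.0254 -0.0602 0.2847]
step 2: x^-=[-0.2453, -3.2292, 2.7158]  P^-=[0.6006 -0.0334 -0.0626; -0.0334 0.6029 -0.0956; -0.0626 -0.0956 0.6987]  S=[0.7583 0.0632 0.0806; 0.0632 0.8143 0.0868; 0.0806 0.0868 1.0140]  K=[0.7893 -0.0467 -0.1357; -0.0352 0.7347 0.0125; 0.0190 -0.1612 0.6756]  nu=[-1.4732, 0.9852, -3.5241]  x^+=[-0.9760, -2.4974, 0.1482]  P^+=[0.1285 -0.0120 -0.0210; -0.0120 0.1640 -0.0495; -0.0210 -0.0495 0.2317]
step 3: x^-=[-0.5130, -3.0776, -0.4412]  P^-=[0.5740 -0.0204 -0.0510; -0.0204 0.5484 -0.0825; -0.0510 -0.0825 0.6430]  S=[0.7371 0.0709 0.0860; 0.0709 0.7622 0.0833; 0.0860 0.0833 0.9610]  K=[0.7817 -0.0426 -0.1312; -0.0301 0.7147 0.0149; 0.0212 -0.1523 0.6569]  nu=[3.9961, 4.5460, 2.9378]  x^+=[2.0316, 0.0948, 0.8810]  P^+=[0.1271 -0.0111 -0.0200; -0.0111 0.1595 -0.0471; -0.0200 -0.0471 0.2250]
step 4: x^-=[2.1381, 0.1035, 1.0563]  P^-=[0.5713 -0.0186 -0.0492; -0.0186 0.5409 -0.0796; -0.0492 -0.0796 0.6366]  S=[0.7353 0.0723 0.0873; 0.0723 0.7552 0.0840; 0.0873 0.0840 0.9555]  K=[0.7809 -0.0420 -0.1306; -0.0294 0.7117 0.0155; 0.0216 -0.1505 0.6546]  nu=[1.2688, -3.8440, -3.9539]  x^+=[3.8068, -2.7308, -0.9261]  P^+=[0.1270 -0.0110 -0.0199; -0.0110 0.1588 -0.0467; -0.0199 -0.0467 0.2242]
step 5: x^-=[5.0394, -2.9097, -1.3921]  P^-=[0.5710 -0.0184 -0.0490; -0.0184 0.5398 -0.0791; -0.0490 -0.0791 0.6358]  S=[0.7351 0.0725 0.0875; 0.0725 0.7541 0.0842; 0.0875 0.0842 0.9549]  K=[0.7808 -0.0419 -0.1305; -0.0292 0.7112 0.0156; 0.0217 -0.1502 0.6544]  nu=[-3.2858, 5.4630, 3.5272]  x^+=[1.7844, 1.1268, 0.0242]  P^+=[0.1269 -0.0110 -0.0199; -0.0110 0.1587 -0.0466; -0.0199 -0.0466 0.2241]

x_post = [1.7844, 1.1268, 0.0242]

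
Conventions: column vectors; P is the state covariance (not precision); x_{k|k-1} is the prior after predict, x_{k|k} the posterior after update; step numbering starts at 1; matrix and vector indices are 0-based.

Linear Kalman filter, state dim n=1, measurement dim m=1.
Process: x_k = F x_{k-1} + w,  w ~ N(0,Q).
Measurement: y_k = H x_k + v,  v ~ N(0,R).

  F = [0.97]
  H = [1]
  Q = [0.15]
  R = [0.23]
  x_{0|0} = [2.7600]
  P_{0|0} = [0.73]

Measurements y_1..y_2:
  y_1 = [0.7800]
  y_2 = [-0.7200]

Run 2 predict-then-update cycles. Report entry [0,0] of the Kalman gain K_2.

K[0,0] = 0.5816

step 1: x^-=[2.6772]  P^-=[0.8369]  S=[1.0669]  K=[0.7844]  nu=[-1.8972]  x^+=[1.1890]  P^+=[0.1804]
step 2: x^-=[1.1533]  P^-=[0.3198]  S=[0.5498]  K=[0.5816]  nu=[-1.8733]  x^+=[0.0637]  P^+=[0.1338]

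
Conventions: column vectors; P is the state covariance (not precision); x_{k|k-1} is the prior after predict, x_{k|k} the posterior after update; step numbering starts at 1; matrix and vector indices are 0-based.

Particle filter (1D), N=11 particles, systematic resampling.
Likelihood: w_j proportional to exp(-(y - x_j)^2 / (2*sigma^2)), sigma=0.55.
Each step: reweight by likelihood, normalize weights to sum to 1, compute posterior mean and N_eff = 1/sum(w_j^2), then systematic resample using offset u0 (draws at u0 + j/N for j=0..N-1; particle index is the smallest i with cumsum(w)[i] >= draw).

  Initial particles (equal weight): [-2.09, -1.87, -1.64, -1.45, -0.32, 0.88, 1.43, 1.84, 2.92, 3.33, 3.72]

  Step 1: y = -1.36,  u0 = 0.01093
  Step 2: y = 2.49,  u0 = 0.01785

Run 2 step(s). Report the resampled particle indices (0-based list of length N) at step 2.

step 1: w=[0.1338, 0.2100, 0.2836, 0.3185, 0.0540, 0.0001, 0.0000, 0.0000, 0.0000, 0.0000, 0.0000]  mean=-1.6165  Neff=4.0519  idx=[0, 0, 1, 1, 2, 2, 2, 3, 3, 3, 3]
step 2: w=[0.0000, 0.0000, 0.0007, 0.0007, 0.0187, 0.0187, 0.0187, 0.2356, 0.2356, 0.2356, 0.2356]  mean=-1.4613  Neff=4.4827  idx=[4, 7, 7, 7, 8, 8, 9, 9, 9, 10, 10]

resampled_idx = [4, 7, 7, 7, 8, 8, 9, 9, 9, 10, 10]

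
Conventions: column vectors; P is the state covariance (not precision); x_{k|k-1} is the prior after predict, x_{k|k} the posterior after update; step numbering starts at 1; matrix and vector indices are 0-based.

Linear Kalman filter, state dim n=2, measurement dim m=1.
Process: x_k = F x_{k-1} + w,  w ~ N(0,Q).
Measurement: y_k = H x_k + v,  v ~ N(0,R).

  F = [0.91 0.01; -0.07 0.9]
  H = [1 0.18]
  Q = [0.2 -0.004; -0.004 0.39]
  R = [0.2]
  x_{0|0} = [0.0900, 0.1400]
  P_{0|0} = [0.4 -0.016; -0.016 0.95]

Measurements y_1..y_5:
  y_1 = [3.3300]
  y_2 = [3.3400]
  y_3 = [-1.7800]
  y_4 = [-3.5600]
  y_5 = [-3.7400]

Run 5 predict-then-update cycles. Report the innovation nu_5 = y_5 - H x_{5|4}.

step 1: x^-=[0.0833, 0.1197]  P^-=[0.5310 -0.0340; -0.0340 1.1635]  S=[0.7565]  K=[0.6939; 0.2319]  nu=[3.2252]  x^+=[2.3212, 0.8675]  P^+=[0.1668 -0.1557; -0.1557 1.1228]
step 2: x^-=[2.1210, 0.6183]  P^-=[0.3354 -0.1320; -0.1320 1.3199]  S=[0.5307]  K=[0.5873; 0.1990]  nu=[1.1078]  x^+=[2.7715, 0.8388]  P^+=[0.1524 -0.1940; -0.1940 1.2989]
step 3: x^-=[2.5305, 0.5609]  P^-=[0.3228 -0.1608; -0.1608 1.4673]  S=[0.5124]  K=[0.5734; 0.2017]  nu=[-4.4114]  x^+=[0.0009, -0.3288]  P^+=[0.1543 -0.2200; -0.2200 1.4464]
step 4: x^-=[-0.0025, -0.2960]  P^-=[0.3239 -0.1809; -0.1809 1.5901]  S=[0.5103]  K=[0.5709; 0.2065]  nu=[-3.5042]  x^+=[-2.0031, -1.0195]  P^+=[0.1576 -0.2410; -0.2410 1.5683]
step 5: x^-=[-1.8330, -0.7774]  P^-=[0.3263 -0.1971; -0.1971 1.6915]  S=[0.5101]  K=[0.5700; 0.2104]  nu=[-1.7670]  x^+=[-2.8403, -1.1492]  P^+=[0.1605 -0.2583; -0.2583 1.6689]

innov = [-1.7670]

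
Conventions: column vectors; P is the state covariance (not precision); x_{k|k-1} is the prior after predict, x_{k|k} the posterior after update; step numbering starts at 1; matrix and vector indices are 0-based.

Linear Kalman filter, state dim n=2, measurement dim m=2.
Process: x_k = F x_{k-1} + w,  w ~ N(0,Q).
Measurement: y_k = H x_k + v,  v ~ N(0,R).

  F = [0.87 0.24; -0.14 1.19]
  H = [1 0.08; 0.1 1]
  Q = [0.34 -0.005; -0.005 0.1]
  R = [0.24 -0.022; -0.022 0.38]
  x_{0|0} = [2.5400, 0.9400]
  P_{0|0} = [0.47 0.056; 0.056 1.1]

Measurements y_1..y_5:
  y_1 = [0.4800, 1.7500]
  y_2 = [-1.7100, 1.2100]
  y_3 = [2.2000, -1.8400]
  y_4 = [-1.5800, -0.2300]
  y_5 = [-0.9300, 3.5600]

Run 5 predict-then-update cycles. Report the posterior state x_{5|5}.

x_post = [-0.7605, 1.6297]

step 1: x^-=[2.4354, 0.7630]  P^-=[0.7825 0.3080; 0.3080 1.6483]  S=[1.0823 0.4986; 0.4986 2.0977]  K=[0.7422 0.0077; 0.0423 0.7904]  nu=[-2.0164, 0.7435]  x^+=[0.9446, 1.2653]  P^+=[0.1805 -0.0314; -0.0314 0.3026]
step 2: x^-=[1.1255, 1.3734]  P^-=[0.4809 0.0279; 0.0279 0.5425]  S=[0.7288 0.0976; 0.0976 0.9329]  K=[0.6612 0.0123; 0.0198 0.5824]  nu=[-2.9453, -0.2760]  x^+=[-0.8255, 1.1543]  P^+=[0.1605 -0.0259; -0.0259 0.2235]
step 3: x^-=[-0.4411, 1.4891]  P^-=[0.4635 0.0133; 0.0133 0.4283]  S=[0.7084 0.0720; 0.0720 0.8155]  K=[0.6543 0.0154; 0.0137 0.5255]  nu=[2.5220, -3.2850]  x^+=[1.1585, -0.2027]  P^+=[0.1586 -0.0244; -0.0244 0.2018]
step 4: x^-=[0.9592, -0.4033]  P^-=[0.4615 0.0089; 0.0089 0.3971]  S=[0.7055 0.0649; 0.0649 0.7835]  K=[0.6537 0.0161; 0.0110 0.5070]  nu=[-2.5069, 0.0774]  x^+=[-0.6784, -0.3916]  P^+=[0.1585 -0.0241; -0.0241 0.1948]
step 5: x^-=[-0.6842, -0.3711]  P^-=[0.4611 0.0072; 0.0072 0.3871]  S=[0.7047 0.0623; 0.0623 0.7731]  K=[0.6537 0.0163; 0.0099 0.5008]  nu=[-0.2162, 3.9995]  x^+=[-0.7605, 1.6297]  P^+=[0.1584 -0.0240; -0.0240 0.1925]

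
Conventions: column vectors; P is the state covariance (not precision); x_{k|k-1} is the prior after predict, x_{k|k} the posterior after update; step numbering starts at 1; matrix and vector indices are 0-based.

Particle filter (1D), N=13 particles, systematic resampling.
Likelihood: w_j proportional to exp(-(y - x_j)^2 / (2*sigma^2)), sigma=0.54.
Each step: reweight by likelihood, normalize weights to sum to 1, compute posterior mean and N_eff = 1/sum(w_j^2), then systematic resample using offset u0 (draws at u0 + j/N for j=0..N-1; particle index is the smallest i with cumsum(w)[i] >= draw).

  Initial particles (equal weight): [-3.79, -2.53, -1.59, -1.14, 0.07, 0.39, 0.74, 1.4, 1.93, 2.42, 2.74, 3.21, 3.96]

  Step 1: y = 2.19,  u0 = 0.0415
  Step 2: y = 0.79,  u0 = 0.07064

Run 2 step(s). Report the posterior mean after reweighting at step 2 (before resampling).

step 1: w=[0.0000, 0.0000, 0.0000, 0.0000, 0.0002, 0.0013, 0.0092, 0.1164, 0.3023, 0.3100, 0.2021, 0.0570, 0.0016]  mean=2.2468  Neff=4.0787  idx=[7, 7, 8, 8, 8, 8, 9, 9, 9, 9, 10, 10, 11]
step 2: w=[0.3448, 0.3448, 0.0703, 0.0703, 0.0703, 0.0703, 0.0069, 0.0069, 0.0069, 0.0069, 0.0010, 0.0010, 0.0000]  mean=1.5796  Neff=3.8811  idx=[0, 0, 0, 0, 1, 1, 1, 1, 1, 3, 4, 5, 9]

post_mean = 1.5796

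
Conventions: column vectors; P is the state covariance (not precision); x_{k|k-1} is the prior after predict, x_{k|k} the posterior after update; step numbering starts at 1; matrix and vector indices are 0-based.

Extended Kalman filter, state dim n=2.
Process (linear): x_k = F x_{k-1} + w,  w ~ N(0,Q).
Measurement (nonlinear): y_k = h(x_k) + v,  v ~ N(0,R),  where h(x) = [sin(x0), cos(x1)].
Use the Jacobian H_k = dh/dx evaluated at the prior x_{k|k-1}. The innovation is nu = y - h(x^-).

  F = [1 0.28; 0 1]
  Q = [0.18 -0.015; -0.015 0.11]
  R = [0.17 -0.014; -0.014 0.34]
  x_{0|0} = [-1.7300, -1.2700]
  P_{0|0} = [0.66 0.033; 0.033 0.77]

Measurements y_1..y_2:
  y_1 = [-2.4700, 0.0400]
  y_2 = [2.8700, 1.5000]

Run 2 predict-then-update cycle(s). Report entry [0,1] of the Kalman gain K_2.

K[0,1] = 0.0627

step 1: x^-=[-2.0856, -1.2700]  P^-=[0.9188 0.2336; 0.2336 0.8800]  H_jac=[-0.4924 0.0000; 0.0000 0.9551]  S=[0.3927 -0.1239; -0.1239 1.1428]  K=[-1.1289 0.0729; -0.0631 0.7287]  nu=[-1.5996, -0.2563]  x^+=[-0.2985, -1.3559]  P^+=[0.3919 0.0425; 0.0425 0.2603]
step 2: x^-=[-0.6781, -1.3559]  P^-=[0.6161 0.1004; 0.1004 0.3703]  H_jac=[0.7788 0.0000; 0.0000 0.9770]  S=[0.5436 0.0624; 0.0624 0.6935]  K=[0.8753 0.0627; 0.0848 0.5141]  nu=[3.4973, 1.2867]  x^+=[2.4639, -0.3977]  P^+=[0.1900 0.0093; 0.0093 0.1777]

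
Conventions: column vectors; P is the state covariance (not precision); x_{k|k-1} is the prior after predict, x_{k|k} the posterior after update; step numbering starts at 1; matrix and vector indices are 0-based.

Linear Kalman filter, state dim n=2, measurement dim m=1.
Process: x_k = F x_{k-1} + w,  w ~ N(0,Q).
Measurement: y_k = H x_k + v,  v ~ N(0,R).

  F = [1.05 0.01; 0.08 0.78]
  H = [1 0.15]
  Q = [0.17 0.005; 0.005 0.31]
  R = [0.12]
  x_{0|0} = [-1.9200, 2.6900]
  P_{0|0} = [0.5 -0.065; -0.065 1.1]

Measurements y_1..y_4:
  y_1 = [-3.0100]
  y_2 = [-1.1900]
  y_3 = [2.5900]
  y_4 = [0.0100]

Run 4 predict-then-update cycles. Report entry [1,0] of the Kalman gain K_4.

step 1: x^-=[-1.9891, 1.9446]  P^-=[0.7200 0.0023; 0.0023 0.9743]  S=[0.8626]  K=[0.8351; 0.1721]  nu=[-1.3126]  x^+=[-3.0852, 1.7187]  P^+=[0.1185 -0.1217; -0.1217 0.9488]
step 2: x^-=[-3.2223, 1.0938]  P^-=[0.2981 -0.0774; -0.0774 0.8728]  S=[0.4146]  K=[0.6912; 0.1291]  nu=[1.8682]  x^+=[-1.9310, 1.3350]  P^+=[0.1001 -0.1144; -0.1144 0.8659]
step 3: x^-=[-2.0142, 0.8868]  P^-=[0.2780 -0.0736; -0.0736 0.8232]  S=[0.3945]  K=[0.6768; 0.1264]  nu=[4.4712]  x^+=[1.0121, 1.4520]  P^+=[0.0973 -0.1074; -0.1074 0.8169]
step 4: x^-=[1.0772, 1.2135]  P^-=[0.2751 -0.0685; -0.0685 0.7942]  S=[0.3925]  K=[0.6749; 0.1291]  nu=[-1.2492]  x^+=[0.2341, 1.0523]  P^+=[0.0964 -0.1027; -0.1027 0.7877]

K[1,0] = 0.1291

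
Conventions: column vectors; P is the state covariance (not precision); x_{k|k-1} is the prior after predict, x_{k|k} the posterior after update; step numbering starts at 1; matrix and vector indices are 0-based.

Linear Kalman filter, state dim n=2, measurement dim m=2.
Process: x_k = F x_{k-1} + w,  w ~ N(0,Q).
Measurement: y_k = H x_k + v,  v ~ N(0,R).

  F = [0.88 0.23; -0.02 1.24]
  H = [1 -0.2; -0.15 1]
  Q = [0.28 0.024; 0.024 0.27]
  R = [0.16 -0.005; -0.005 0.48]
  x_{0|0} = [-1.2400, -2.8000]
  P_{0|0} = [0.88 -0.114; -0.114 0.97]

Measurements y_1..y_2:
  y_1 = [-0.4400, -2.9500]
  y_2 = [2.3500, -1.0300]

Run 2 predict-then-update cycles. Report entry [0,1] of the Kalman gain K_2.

K[0,1] = 0.1305

step 1: x^-=[-1.7352, -3.4472]  P^-=[0.9666 0.1613; 0.1613 1.7675]  S=[1.1328 -0.3374; -0.3374 2.2208]  K=[0.8662 0.1389; 0.0671 0.7952]  nu=[0.6058, 0.2369]  x^+=[-1.1776, -3.2181]  P^+=[0.1550 0.0856; 0.0856 0.3942]
step 2: x^-=[-1.7764, -3.9669]  P^-=[0.4555 0.2267; 0.2267 0.8719]  S=[0.5597 -0.0142; -0.0142 1.2942]  K=[0.7362 0.1305; 0.1099 0.6487]  nu=[3.3331, 2.6705]  x^+=[1.0256, -1.8683]  P^+=[0.1329 0.0789; 0.0789 0.3226]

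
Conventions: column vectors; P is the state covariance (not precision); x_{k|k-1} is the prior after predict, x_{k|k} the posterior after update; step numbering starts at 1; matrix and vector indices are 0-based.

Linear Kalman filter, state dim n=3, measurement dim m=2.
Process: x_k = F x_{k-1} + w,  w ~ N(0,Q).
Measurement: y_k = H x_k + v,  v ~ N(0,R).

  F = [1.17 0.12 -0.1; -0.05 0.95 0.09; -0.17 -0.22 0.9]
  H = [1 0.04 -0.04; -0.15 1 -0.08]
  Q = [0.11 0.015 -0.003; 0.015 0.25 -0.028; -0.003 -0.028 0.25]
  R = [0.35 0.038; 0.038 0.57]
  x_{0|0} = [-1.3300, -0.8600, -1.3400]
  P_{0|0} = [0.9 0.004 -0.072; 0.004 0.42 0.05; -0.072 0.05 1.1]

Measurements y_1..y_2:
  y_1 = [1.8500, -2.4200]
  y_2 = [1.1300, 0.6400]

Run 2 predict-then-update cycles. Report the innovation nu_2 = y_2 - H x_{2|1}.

innov = [-0.2762, 2.5546]

step 1: x^-=[-1.5253, -0.8711, -0.7907]  P^-=[1.3758 -0.0074 -0.3637; -0.0074 0.6490 0.0265; -0.3637 0.0265 1.1899]  S=[1.7572 -0.1202; -0.1202 1.2469]  K=[0.7861 -0.0723; 0.0458 0.5241; -0.2358 -0.0341]  nu=[3.3785, -1.8410]  x^+=[1.2638, -1.6812, -1.5247]  P^+=[0.2697 0.0257 -0.0422; 0.0257 0.3086 0.0527; -0.0422 0.0527 1.0926]
step 2: x^-=[1.4294, -1.7976, -1.2172]  P^-=[0.5104 0.0439 -0.2086; 0.0439 0.5450 0.0410; -0.2086 0.0410 1.1517]  S=[0.8832 0.0442; 0.0442 1.1091]  K=[0.5912 -0.0380; 0.0485 0.4805; -0.2862 -0.0065]  nu=[-0.2762, 2.5546]  x^+=[1.1691, -0.5834, -1.1547]  P^+=[0.2020 0.0263 -0.0598; 0.0263 0.2847 0.0628; -0.0598 0.0628 1.0792]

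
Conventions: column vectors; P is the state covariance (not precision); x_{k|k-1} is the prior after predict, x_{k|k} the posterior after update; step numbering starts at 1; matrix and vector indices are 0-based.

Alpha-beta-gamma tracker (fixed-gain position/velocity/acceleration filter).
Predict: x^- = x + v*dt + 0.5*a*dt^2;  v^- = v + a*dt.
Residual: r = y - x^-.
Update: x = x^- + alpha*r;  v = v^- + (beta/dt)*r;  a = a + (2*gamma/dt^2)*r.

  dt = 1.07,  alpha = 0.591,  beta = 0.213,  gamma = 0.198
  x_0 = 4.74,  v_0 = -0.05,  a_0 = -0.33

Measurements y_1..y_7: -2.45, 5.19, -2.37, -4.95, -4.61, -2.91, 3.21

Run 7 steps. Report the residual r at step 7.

resid = 6.4477

step 1: x_pred=4.4976  r=-6.9476  x^+=0.3916  v^+=-1.7861  a^+=-2.7330
step 2: x_pred=-3.0841  r=8.2741  x^+=1.8059  v^+=-3.0634  a^+=0.1288
step 3: x_pred=-1.3982  r=-0.9718  x^+=-1.9725  v^+=-3.1190  a^+=-0.2073
step 4: x_pred=-5.4285  r=0.4785  x^+=-5.1457  v^+=-3.2456  a^+=-0.0418
step 5: x_pred=-8.6424  r=4.0324  x^+=-6.2592  v^+=-2.4876  a^+=1.3529
step 6: x_pred=-8.1464  r=5.2364  x^+=-5.0517  v^+=0.0025  a^+=3.1641
step 7: x_pred=-3.2377  r=6.4477  x^+=0.5729  v^+=4.6716  a^+=5.3943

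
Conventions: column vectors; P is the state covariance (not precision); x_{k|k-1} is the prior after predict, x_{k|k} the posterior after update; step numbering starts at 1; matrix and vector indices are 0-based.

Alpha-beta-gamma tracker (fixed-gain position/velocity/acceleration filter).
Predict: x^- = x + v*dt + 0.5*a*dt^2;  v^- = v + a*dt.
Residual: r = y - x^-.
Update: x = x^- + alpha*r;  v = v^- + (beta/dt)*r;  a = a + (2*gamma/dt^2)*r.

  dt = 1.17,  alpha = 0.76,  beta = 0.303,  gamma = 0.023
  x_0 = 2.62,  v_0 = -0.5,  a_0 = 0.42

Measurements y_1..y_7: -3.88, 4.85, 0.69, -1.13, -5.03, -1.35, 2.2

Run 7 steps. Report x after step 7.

x_post = 1.2265

step 1: x_pred=2.3225  r=-6.2025  x^+=-2.3914  v^+=-1.6149  a^+=0.2116
step 2: x_pred=-4.1360  r=8.9860  x^+=2.6934  v^+=0.9598  a^+=0.5135
step 3: x_pred=4.1678  r=-3.4778  x^+=1.5247  v^+=0.6600  a^+=0.3967
step 4: x_pred=2.5684  r=-3.6984  x^+=-0.2424  v^+=0.1663  a^+=0.2724
step 5: x_pred=0.1386  r=-5.1686  x^+=-3.7895  v^+=-0.8535  a^+=0.0987
step 6: x_pred=-4.7206  r=3.3706  x^+=-2.1589  v^+=0.1349  a^+=0.2120
step 7: x_pred=-1.8561  r=4.0561  x^+=1.2265  v^+=1.4333  a^+=0.3483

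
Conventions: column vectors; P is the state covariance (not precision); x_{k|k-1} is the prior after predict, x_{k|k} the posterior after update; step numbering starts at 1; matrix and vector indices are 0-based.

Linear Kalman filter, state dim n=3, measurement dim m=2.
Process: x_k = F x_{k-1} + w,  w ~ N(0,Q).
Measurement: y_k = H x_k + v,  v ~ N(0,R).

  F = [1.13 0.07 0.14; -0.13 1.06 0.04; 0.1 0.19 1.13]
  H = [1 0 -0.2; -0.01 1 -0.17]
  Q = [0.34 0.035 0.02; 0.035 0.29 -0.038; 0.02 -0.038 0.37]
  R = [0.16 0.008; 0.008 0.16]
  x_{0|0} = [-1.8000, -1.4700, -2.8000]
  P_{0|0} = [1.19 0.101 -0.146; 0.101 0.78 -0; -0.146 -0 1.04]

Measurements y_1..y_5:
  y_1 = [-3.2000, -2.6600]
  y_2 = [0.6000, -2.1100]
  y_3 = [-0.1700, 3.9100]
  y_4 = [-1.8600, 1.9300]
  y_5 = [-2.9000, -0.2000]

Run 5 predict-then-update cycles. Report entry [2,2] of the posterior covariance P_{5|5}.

step 1: x^-=[-2.5289, -1.4362, -3.6233]  P^-=[1.8535 0.0400 0.1633; 0.0400 1.1619 0.1797; 0.1633 0.1797 1.7089]  S=[2.0165 0.0242; 0.0242 1.3101]  K=[0.9032 -0.0215; -0.0083 0.8634; -0.0875 -0.0842]  nu=[-1.3958, -1.8651]  x^+=[-3.7495, -3.0348, -3.3441]  P^+=[0.2088 0.0606 0.3221; 0.0606 0.1855 0.2753; 0.3221 0.2753 1.6838]
step 2: x^-=[-4.9175, -2.8632, -4.7304]  P^-=[0.7574 0.1499 0.7708; 0.1499 0.5079 0.3635; 0.7708 0.3635 2.7221]  S=[0.7180 0.0407; 0.0407 0.6227]  K=[0.8423 -0.0369; 0.0673 0.7096; 0.3262 -0.1931]  nu=[4.5715, -0.1001]  x^+=[-1.0634, -2.6265, -3.2199]  P^+=[0.2497 0.1013 0.5762; 0.1013 0.1872 0.4242; 0.5762 0.4242 2.6276]
step 3: x^-=[-1.8363, -2.7747, -4.2439]  P^-=[0.9179 0.2270 1.2775; 0.2270 0.5108 0.5524; 1.2775 0.5524 4.0507]  S=[0.7289 0.0385; 0.0385 0.6000]  K=[0.9118 -0.0573; 0.1238 0.6832; 0.6564 -0.2904]  nu=[0.8175, 5.9449]  x^+=[-1.4318, 1.3879, -5.4335]  P^+=[0.3140 0.1445 0.8428; 0.1445 0.2131 0.5963; 0.8428 0.5963 3.7007]
step 4: x^-=[-2.2815, 1.4400, -6.0193]  P^-=[1.1157 0.3102 1.8269; 0.3102 0.5427 0.7782; 1.8269 0.7782 5.5582]  S=[0.7673 0.0334; 0.0334 0.5988]  K=[0.9811 -0.0741; 0.1722 0.6705; 0.9478 -0.3617]  nu=[-0.7824, -0.5561]  x^+=[-3.0079, 0.9324, -6.5598]  P^+=[0.3787 0.1887 1.1115; 0.1887 0.2430 0.7791; 1.1115 0.7791 4.8135]
step 5: x^-=[-4.2520, 1.1170, -7.5362]  P^-=[1.3159 0.3965 2.3865; 0.3965 0.5796 1.0192; 2.3865 1.0192 7.1218]  S=[0.8061 0.0287; 0.0287 0.5992]  K=[1.0433 -0.0873; 0.2154 0.6612; 1.2084 -0.4173]  nu=[-0.1552, -2.6407]  x^+=[-4.1834, -0.6624, -6.6219]  P^+=[0.4390 0.2306 1.3639; 0.2306 0.2721 0.9543; 1.3639 0.9543 5.8693]

P_post[2,2] = 5.8693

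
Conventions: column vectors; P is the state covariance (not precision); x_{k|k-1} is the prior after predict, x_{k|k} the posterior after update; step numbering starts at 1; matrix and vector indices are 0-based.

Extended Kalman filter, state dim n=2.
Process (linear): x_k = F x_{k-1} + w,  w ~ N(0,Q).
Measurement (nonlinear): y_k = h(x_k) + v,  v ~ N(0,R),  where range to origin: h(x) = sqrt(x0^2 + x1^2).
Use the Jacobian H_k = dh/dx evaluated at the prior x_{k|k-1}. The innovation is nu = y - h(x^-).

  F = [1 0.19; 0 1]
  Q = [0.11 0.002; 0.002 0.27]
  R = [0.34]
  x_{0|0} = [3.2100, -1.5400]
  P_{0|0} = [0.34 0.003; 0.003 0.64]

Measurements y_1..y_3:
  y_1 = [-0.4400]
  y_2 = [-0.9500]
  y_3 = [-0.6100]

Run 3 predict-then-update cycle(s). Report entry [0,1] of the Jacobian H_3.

H_jac[0,1] = -0.9508

step 1: x^-=[2.9174, -1.5400]  P^-=[0.4742 0.1266; 0.1266 0.9100]  H_jac=[0.8844 -0.4668]  S=[0.8047]  K=[0.4478; -0.3888]  nu=[-3.7389]  x^+=[1.2433, -0.0864]  P^+=[0.3129 0.2667; 0.2667 0.7884]
step 2: x^-=[1.2269, -0.0864]  P^-=[0.5527 0.4185; 0.4185 1.0584]  H_jac=[0.9975 -0.0702]  S=[0.8366]  K=[0.6239; 0.4101]  nu=[-2.1799]  x^+=[-0.1332, -0.9804]  P^+=[0.2270 0.2044; 0.2044 0.9176]
step 3: x^-=[-0.3195, -0.9804]  P^-=[0.4478 0.3807; 0.3807 1.1876]  H_jac=[-0.3099 -0.9508]  S=[1.6809]  K=[-0.2979; -0.7419]  nu=[-1.6412]  x^+=[0.1694, 0.2372]  P^+=[0.2987 0.0092; 0.0092 0.2623]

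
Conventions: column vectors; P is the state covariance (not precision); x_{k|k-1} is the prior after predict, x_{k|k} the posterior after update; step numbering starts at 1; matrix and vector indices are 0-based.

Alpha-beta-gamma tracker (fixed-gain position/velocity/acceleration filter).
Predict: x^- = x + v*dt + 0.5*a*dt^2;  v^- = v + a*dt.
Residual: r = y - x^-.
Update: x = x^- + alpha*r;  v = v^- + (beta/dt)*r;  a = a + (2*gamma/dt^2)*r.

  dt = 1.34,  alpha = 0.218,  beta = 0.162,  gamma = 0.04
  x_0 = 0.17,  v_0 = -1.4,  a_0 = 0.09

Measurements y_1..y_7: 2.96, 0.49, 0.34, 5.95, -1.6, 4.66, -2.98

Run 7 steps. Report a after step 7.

a_post = -0.2201

step 1: x_pred=-1.6252  r=4.5852  x^+=-0.6256  v^+=-0.7251  a^+=0.2943
step 2: x_pred=-1.3330  r=1.8230  x^+=-0.9356  v^+=-0.1103  a^+=0.3755
step 3: x_pred=-0.7463  r=1.0863  x^+=-0.5095  v^+=0.5242  a^+=0.4239
step 4: x_pred=0.5735  r=5.3765  x^+=1.7456  v^+=1.7422  a^+=0.6634
step 5: x_pred=4.6758  r=-6.2758  x^+=3.3076  v^+=1.8725  a^+=0.3838
step 6: x_pred=6.1614  r=-1.5014  x^+=5.8341  v^+=2.2053  a^+=0.3169
step 7: x_pred=9.0738  r=-12.0538  x^+=6.4461  v^+=1.1728  a^+=-0.2201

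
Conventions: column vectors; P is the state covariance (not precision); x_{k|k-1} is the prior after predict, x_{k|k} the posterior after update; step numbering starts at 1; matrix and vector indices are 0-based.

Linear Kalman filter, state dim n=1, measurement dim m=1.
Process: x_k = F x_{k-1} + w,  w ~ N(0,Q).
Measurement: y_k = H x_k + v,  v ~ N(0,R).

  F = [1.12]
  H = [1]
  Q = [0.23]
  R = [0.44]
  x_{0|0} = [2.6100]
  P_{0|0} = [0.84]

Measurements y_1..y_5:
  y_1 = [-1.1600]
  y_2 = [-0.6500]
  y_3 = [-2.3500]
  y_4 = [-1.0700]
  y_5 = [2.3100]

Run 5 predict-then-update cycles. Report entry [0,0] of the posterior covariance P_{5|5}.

step 1: x^-=[2.9232]  P^-=[1.2837]  S=[1.7237]  K=[0.7447]  nu=[-4.0832]  x^+=[-0.1177]  P^+=[0.3277]
step 2: x^-=[-0.1318]  P^-=[0.6410]  S=[1.0810]  K=[0.5930]  nu=[-0.5182]  x^+=[-0.4391]  P^+=[0.2609]
step 3: x^-=[-0.4918]  P^-=[0.5573]  S=[0.9973]  K=[0.5588]  nu=[-1.8582]  x^+=[-1.5302]  P^+=[0.2459]
step 4: x^-=[-1.7138]  P^-=[0.5384]  S=[0.9784]  K=[0.5503]  nu=[0.6438]  x^+=[-1.3595]  P^+=[0.2421]
step 5: x^-=[-1.5227]  P^-=[0.5337]  S=[0.9737]  K=[0.5481]  nu=[3.8327]  x^+=[0.5781]  P^+=[0.2412]

P_post[0,0] = 0.2412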